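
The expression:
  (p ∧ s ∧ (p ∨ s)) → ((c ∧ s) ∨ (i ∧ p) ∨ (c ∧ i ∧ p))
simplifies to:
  c ∨ i ∨ ¬p ∨ ¬s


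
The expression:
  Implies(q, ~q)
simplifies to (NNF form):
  ~q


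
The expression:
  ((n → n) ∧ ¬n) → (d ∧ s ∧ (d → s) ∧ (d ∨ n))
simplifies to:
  n ∨ (d ∧ s)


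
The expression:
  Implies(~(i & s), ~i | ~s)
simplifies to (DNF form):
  True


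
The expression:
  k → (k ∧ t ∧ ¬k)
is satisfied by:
  {k: False}


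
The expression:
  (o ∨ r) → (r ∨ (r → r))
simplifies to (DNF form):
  True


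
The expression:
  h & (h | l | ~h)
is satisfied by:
  {h: True}


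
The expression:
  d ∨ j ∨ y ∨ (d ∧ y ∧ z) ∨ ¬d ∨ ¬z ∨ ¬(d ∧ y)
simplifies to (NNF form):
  True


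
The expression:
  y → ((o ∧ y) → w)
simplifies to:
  w ∨ ¬o ∨ ¬y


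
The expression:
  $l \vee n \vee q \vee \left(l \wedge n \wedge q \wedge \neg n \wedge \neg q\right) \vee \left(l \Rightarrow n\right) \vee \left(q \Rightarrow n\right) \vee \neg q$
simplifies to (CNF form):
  $\text{True}$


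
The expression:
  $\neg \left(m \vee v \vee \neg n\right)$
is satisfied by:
  {n: True, v: False, m: False}


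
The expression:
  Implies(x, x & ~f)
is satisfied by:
  {x: False, f: False}
  {f: True, x: False}
  {x: True, f: False}


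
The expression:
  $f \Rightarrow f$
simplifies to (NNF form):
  $\text{True}$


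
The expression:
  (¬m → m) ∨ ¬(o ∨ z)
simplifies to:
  m ∨ (¬o ∧ ¬z)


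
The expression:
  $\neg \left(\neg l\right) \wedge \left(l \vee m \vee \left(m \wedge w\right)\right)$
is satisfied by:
  {l: True}


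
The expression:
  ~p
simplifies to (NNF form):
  ~p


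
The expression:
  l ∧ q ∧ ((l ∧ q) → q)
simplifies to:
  l ∧ q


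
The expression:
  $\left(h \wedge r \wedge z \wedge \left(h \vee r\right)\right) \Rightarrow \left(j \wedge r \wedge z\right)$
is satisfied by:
  {j: True, z: False, r: False, h: False}
  {j: False, z: False, r: False, h: False}
  {h: True, j: True, z: False, r: False}
  {h: True, j: False, z: False, r: False}
  {r: True, j: True, z: False, h: False}
  {r: True, j: False, z: False, h: False}
  {h: True, r: True, j: True, z: False}
  {h: True, r: True, j: False, z: False}
  {z: True, j: True, h: False, r: False}
  {z: True, j: False, h: False, r: False}
  {h: True, z: True, j: True, r: False}
  {h: True, z: True, j: False, r: False}
  {r: True, z: True, j: True, h: False}
  {r: True, z: True, j: False, h: False}
  {r: True, z: True, h: True, j: True}


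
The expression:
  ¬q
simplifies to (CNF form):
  ¬q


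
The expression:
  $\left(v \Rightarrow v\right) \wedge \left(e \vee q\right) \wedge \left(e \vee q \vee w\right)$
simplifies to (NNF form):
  $e \vee q$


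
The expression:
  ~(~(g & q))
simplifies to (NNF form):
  g & q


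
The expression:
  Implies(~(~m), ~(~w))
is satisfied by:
  {w: True, m: False}
  {m: False, w: False}
  {m: True, w: True}


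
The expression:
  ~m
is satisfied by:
  {m: False}


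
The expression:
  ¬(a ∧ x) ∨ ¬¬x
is always true.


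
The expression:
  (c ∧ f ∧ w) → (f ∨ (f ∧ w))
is always true.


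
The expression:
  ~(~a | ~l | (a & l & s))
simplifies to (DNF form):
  a & l & ~s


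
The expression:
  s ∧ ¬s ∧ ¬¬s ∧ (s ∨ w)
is never true.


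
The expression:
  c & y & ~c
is never true.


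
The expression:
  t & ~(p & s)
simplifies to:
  t & (~p | ~s)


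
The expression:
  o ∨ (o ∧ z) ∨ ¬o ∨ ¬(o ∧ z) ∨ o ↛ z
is always true.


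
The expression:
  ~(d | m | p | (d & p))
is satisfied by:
  {d: False, p: False, m: False}


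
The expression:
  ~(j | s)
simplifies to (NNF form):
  ~j & ~s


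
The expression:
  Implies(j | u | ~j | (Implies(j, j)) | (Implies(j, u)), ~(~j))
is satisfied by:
  {j: True}


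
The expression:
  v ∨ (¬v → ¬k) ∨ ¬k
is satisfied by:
  {v: True, k: False}
  {k: False, v: False}
  {k: True, v: True}


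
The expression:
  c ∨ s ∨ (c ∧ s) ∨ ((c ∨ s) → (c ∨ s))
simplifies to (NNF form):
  True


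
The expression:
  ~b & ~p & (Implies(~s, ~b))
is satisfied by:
  {p: False, b: False}


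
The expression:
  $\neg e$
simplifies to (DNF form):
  $\neg e$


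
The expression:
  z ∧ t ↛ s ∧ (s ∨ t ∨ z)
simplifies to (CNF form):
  t ∧ z ∧ ¬s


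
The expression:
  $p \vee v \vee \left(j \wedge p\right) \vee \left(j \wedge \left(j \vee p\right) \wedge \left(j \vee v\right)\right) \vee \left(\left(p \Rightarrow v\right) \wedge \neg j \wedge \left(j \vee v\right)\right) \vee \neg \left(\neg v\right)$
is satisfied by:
  {v: True, p: True, j: True}
  {v: True, p: True, j: False}
  {v: True, j: True, p: False}
  {v: True, j: False, p: False}
  {p: True, j: True, v: False}
  {p: True, j: False, v: False}
  {j: True, p: False, v: False}


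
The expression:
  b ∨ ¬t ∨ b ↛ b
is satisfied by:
  {b: True, t: False}
  {t: False, b: False}
  {t: True, b: True}


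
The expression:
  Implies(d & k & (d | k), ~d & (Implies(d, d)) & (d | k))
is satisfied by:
  {k: False, d: False}
  {d: True, k: False}
  {k: True, d: False}


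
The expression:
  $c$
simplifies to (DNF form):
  $c$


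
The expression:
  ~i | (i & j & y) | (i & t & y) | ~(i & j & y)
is always true.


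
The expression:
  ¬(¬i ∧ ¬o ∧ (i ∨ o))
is always true.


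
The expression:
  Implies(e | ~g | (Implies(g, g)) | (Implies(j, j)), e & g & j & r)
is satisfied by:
  {r: True, j: True, e: True, g: True}


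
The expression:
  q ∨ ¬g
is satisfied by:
  {q: True, g: False}
  {g: False, q: False}
  {g: True, q: True}


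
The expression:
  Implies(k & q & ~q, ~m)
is always true.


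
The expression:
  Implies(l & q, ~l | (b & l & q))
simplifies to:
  b | ~l | ~q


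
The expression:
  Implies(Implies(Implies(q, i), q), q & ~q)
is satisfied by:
  {q: False}


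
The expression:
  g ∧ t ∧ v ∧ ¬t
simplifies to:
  False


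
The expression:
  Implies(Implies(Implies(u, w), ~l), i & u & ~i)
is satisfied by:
  {w: True, l: True, u: False}
  {l: True, u: False, w: False}
  {w: True, u: True, l: True}


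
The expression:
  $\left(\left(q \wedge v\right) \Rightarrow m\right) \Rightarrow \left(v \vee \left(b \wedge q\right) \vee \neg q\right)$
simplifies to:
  $b \vee v \vee \neg q$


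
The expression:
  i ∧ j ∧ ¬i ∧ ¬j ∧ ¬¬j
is never true.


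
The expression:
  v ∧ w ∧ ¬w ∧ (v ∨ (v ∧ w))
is never true.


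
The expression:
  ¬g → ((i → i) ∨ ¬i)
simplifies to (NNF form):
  True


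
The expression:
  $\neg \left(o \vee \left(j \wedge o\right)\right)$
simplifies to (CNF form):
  $\neg o$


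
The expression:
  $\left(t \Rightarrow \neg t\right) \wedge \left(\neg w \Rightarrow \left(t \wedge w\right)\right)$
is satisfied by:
  {w: True, t: False}


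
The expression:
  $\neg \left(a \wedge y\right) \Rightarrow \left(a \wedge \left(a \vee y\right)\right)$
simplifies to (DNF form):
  $a$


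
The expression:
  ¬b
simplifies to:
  ¬b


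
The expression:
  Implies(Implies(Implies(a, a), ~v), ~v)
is always true.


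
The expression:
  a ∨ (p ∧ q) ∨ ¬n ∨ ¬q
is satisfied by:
  {a: True, p: True, q: False, n: False}
  {a: True, p: False, q: False, n: False}
  {p: True, a: False, q: False, n: False}
  {a: False, p: False, q: False, n: False}
  {a: True, n: True, p: True, q: False}
  {a: True, n: True, p: False, q: False}
  {n: True, p: True, a: False, q: False}
  {n: True, a: False, p: False, q: False}
  {a: True, q: True, p: True, n: False}
  {a: True, q: True, p: False, n: False}
  {q: True, p: True, a: False, n: False}
  {q: True, a: False, p: False, n: False}
  {n: True, q: True, a: True, p: True}
  {n: True, q: True, a: True, p: False}
  {n: True, q: True, p: True, a: False}


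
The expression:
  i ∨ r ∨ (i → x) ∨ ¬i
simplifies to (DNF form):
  True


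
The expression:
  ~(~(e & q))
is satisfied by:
  {e: True, q: True}


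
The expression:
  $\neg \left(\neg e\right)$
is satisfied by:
  {e: True}


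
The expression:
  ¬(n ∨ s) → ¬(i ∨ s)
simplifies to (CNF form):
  n ∨ s ∨ ¬i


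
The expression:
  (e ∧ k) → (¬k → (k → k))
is always true.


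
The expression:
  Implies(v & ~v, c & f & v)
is always true.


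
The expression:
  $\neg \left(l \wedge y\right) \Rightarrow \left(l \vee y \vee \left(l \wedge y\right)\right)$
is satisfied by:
  {y: True, l: True}
  {y: True, l: False}
  {l: True, y: False}


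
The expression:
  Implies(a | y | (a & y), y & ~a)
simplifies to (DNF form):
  ~a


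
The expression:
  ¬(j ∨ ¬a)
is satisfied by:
  {a: True, j: False}


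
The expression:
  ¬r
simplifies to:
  ¬r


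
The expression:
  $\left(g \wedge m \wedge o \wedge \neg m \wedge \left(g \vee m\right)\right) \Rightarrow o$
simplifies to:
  $\text{True}$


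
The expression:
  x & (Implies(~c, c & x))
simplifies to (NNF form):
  c & x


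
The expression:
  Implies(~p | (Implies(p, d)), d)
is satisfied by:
  {d: True, p: True}
  {d: True, p: False}
  {p: True, d: False}


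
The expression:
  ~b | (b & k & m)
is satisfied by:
  {m: True, k: True, b: False}
  {m: True, k: False, b: False}
  {k: True, m: False, b: False}
  {m: False, k: False, b: False}
  {b: True, m: True, k: True}


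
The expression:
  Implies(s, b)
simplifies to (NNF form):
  b | ~s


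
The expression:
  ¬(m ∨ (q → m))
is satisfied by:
  {q: True, m: False}


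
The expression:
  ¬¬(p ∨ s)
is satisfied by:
  {p: True, s: True}
  {p: True, s: False}
  {s: True, p: False}


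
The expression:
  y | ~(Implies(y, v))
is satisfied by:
  {y: True}


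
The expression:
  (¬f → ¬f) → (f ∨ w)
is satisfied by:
  {w: True, f: True}
  {w: True, f: False}
  {f: True, w: False}


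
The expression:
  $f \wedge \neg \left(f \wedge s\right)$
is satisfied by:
  {f: True, s: False}


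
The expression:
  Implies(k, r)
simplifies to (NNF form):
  r | ~k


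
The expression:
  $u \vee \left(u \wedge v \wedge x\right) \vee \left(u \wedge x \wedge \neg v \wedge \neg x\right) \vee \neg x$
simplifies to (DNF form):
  $u \vee \neg x$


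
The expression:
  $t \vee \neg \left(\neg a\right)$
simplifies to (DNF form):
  $a \vee t$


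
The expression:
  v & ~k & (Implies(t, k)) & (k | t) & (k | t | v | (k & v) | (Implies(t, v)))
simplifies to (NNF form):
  False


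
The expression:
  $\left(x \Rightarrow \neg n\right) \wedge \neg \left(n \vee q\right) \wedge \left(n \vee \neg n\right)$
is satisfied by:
  {n: False, q: False}


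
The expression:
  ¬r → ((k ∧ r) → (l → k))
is always true.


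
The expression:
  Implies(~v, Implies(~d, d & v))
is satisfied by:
  {d: True, v: True}
  {d: True, v: False}
  {v: True, d: False}


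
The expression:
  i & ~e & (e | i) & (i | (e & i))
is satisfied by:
  {i: True, e: False}


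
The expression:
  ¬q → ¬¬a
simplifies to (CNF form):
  a ∨ q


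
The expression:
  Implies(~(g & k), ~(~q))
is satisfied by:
  {k: True, q: True, g: True}
  {k: True, q: True, g: False}
  {q: True, g: True, k: False}
  {q: True, g: False, k: False}
  {k: True, g: True, q: False}


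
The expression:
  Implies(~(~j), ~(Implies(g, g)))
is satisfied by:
  {j: False}


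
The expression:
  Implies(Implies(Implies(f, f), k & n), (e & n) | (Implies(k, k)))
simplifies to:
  True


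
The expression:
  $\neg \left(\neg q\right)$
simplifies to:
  $q$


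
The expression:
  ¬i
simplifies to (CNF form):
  ¬i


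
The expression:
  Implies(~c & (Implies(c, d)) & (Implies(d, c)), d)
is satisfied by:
  {d: True, c: True}
  {d: True, c: False}
  {c: True, d: False}


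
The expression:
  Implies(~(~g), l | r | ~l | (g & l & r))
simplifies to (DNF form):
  True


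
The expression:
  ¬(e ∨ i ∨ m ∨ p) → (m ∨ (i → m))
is always true.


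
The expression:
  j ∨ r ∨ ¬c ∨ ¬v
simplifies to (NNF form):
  j ∨ r ∨ ¬c ∨ ¬v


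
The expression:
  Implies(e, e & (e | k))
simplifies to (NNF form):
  True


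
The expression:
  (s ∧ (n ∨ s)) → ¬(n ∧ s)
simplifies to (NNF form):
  ¬n ∨ ¬s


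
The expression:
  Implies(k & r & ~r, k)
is always true.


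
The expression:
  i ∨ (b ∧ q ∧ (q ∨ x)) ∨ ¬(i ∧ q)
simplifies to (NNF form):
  True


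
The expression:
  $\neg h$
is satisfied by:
  {h: False}


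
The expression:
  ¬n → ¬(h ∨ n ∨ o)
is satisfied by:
  {n: True, o: False, h: False}
  {n: True, h: True, o: False}
  {n: True, o: True, h: False}
  {n: True, h: True, o: True}
  {h: False, o: False, n: False}


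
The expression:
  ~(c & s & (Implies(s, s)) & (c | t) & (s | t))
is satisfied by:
  {s: False, c: False}
  {c: True, s: False}
  {s: True, c: False}


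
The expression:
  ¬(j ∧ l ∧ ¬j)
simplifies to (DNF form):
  True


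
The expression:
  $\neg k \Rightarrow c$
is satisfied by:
  {k: True, c: True}
  {k: True, c: False}
  {c: True, k: False}


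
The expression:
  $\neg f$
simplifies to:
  $\neg f$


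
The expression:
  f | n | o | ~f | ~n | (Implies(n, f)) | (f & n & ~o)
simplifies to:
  True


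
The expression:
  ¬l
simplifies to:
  ¬l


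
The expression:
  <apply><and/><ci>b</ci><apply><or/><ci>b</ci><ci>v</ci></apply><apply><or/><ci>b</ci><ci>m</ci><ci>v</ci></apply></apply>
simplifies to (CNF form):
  <ci>b</ci>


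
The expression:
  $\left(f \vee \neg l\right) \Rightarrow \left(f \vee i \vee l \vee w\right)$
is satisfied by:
  {i: True, l: True, w: True, f: True}
  {i: True, l: True, w: True, f: False}
  {i: True, l: True, f: True, w: False}
  {i: True, l: True, f: False, w: False}
  {i: True, w: True, f: True, l: False}
  {i: True, w: True, f: False, l: False}
  {i: True, w: False, f: True, l: False}
  {i: True, w: False, f: False, l: False}
  {l: True, w: True, f: True, i: False}
  {l: True, w: True, f: False, i: False}
  {l: True, f: True, w: False, i: False}
  {l: True, f: False, w: False, i: False}
  {w: True, f: True, l: False, i: False}
  {w: True, l: False, f: False, i: False}
  {f: True, l: False, w: False, i: False}


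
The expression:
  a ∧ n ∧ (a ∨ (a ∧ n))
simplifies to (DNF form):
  a ∧ n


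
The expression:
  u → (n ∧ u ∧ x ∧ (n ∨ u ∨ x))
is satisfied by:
  {n: True, x: True, u: False}
  {n: True, x: False, u: False}
  {x: True, n: False, u: False}
  {n: False, x: False, u: False}
  {n: True, u: True, x: True}


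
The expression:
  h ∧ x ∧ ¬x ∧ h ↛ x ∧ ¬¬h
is never true.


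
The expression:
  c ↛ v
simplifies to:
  c ∧ ¬v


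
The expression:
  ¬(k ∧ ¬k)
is always true.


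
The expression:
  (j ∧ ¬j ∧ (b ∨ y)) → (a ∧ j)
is always true.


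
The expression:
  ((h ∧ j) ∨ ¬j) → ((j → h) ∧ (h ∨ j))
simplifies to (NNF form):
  h ∨ j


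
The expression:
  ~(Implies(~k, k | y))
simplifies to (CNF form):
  ~k & ~y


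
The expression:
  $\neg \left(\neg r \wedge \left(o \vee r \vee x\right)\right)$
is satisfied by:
  {r: True, x: False, o: False}
  {r: True, o: True, x: False}
  {r: True, x: True, o: False}
  {r: True, o: True, x: True}
  {o: False, x: False, r: False}


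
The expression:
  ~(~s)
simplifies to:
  s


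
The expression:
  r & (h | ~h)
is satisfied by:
  {r: True}


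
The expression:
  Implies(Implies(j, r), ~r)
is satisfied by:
  {r: False}


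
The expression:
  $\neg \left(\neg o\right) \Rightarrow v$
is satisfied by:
  {v: True, o: False}
  {o: False, v: False}
  {o: True, v: True}


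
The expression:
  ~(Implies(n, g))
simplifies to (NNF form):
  n & ~g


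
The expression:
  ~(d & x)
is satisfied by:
  {d: False, x: False}
  {x: True, d: False}
  {d: True, x: False}


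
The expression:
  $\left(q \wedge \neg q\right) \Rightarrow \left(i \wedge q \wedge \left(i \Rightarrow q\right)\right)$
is always true.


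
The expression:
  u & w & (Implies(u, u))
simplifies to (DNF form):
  u & w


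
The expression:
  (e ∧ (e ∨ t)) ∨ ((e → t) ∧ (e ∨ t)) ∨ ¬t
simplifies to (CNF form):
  True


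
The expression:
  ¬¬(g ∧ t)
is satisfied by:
  {t: True, g: True}


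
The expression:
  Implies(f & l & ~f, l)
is always true.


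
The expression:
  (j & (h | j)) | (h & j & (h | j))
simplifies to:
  j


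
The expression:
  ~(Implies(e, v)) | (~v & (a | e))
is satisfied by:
  {a: True, e: True, v: False}
  {a: True, v: False, e: False}
  {e: True, v: False, a: False}


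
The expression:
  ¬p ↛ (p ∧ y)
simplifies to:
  ¬p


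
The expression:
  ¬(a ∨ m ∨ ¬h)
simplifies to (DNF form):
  h ∧ ¬a ∧ ¬m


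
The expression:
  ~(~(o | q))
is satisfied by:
  {q: True, o: True}
  {q: True, o: False}
  {o: True, q: False}


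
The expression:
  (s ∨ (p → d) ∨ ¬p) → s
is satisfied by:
  {s: True, p: True, d: False}
  {s: True, p: False, d: False}
  {d: True, s: True, p: True}
  {d: True, s: True, p: False}
  {p: True, d: False, s: False}


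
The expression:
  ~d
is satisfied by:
  {d: False}


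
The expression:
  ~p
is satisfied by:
  {p: False}


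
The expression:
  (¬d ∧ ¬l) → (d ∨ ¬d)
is always true.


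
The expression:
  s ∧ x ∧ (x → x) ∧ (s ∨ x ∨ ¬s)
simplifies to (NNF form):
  s ∧ x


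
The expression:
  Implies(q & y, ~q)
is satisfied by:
  {q: False, y: False}
  {y: True, q: False}
  {q: True, y: False}


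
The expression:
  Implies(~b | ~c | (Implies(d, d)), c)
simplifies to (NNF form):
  c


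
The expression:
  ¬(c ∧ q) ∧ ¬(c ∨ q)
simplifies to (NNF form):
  ¬c ∧ ¬q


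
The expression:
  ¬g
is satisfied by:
  {g: False}


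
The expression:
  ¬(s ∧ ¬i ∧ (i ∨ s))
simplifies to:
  i ∨ ¬s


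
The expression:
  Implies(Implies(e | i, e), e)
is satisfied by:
  {i: True, e: True}
  {i: True, e: False}
  {e: True, i: False}


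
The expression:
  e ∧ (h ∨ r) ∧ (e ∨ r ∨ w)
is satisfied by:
  {e: True, r: True, h: True}
  {e: True, r: True, h: False}
  {e: True, h: True, r: False}


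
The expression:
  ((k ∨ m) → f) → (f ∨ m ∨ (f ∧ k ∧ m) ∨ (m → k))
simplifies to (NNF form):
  True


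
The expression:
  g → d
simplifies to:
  d ∨ ¬g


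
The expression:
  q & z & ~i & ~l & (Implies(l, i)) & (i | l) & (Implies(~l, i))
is never true.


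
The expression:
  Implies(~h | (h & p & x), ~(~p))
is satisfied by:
  {p: True, h: True}
  {p: True, h: False}
  {h: True, p: False}


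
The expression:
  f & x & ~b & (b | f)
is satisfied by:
  {x: True, f: True, b: False}


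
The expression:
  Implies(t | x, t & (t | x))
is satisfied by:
  {t: True, x: False}
  {x: False, t: False}
  {x: True, t: True}


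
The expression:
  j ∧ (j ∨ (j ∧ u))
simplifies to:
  j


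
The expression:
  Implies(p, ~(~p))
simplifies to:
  True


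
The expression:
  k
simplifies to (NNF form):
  k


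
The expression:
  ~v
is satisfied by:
  {v: False}


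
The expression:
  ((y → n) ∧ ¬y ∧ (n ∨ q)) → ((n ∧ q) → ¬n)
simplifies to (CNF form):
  y ∨ ¬n ∨ ¬q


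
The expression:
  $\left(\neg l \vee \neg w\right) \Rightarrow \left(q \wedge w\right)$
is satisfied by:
  {q: True, l: True, w: True}
  {q: True, w: True, l: False}
  {l: True, w: True, q: False}


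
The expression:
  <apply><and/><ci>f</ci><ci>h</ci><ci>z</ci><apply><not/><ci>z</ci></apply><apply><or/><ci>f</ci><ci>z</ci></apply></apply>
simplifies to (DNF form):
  <false/>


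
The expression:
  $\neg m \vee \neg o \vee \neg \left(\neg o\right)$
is always true.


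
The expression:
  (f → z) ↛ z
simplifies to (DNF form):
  ¬f ∧ ¬z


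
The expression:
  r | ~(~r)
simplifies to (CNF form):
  r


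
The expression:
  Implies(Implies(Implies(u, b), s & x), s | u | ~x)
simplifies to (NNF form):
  True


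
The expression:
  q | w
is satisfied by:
  {q: True, w: True}
  {q: True, w: False}
  {w: True, q: False}


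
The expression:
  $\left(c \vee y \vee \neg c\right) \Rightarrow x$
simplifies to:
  $x$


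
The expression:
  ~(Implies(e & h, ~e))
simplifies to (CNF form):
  e & h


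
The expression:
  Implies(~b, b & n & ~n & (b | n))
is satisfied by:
  {b: True}


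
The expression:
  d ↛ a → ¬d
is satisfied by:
  {a: True, d: False}
  {d: False, a: False}
  {d: True, a: True}


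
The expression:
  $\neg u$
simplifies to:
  $\neg u$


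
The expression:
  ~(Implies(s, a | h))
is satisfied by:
  {s: True, h: False, a: False}


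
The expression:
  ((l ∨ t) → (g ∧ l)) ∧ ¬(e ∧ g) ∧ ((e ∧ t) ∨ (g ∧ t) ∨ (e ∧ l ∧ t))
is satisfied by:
  {t: True, g: True, l: True, e: False}


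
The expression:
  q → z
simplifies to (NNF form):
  z ∨ ¬q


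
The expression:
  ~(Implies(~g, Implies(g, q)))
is never true.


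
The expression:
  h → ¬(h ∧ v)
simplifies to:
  ¬h ∨ ¬v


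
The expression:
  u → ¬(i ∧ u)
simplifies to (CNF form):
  ¬i ∨ ¬u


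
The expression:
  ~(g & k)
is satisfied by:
  {g: False, k: False}
  {k: True, g: False}
  {g: True, k: False}


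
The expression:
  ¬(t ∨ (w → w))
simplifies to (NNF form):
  False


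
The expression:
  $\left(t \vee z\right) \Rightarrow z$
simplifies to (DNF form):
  $z \vee \neg t$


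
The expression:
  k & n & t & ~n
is never true.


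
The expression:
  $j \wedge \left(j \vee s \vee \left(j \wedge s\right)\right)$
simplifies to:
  $j$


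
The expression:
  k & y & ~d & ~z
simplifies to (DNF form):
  k & y & ~d & ~z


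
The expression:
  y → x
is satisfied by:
  {x: True, y: False}
  {y: False, x: False}
  {y: True, x: True}


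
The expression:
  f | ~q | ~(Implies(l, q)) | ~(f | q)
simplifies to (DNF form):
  f | ~q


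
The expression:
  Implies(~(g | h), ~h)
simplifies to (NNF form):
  True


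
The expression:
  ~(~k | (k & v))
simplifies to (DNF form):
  k & ~v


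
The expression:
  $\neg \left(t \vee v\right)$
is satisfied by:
  {v: False, t: False}


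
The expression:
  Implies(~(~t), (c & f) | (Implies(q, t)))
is always true.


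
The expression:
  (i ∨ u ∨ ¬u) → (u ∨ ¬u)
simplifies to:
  True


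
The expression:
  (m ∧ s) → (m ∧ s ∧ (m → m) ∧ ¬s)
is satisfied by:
  {s: False, m: False}
  {m: True, s: False}
  {s: True, m: False}


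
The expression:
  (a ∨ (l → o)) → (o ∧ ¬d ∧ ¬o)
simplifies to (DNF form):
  l ∧ ¬a ∧ ¬o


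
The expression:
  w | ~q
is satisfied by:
  {w: True, q: False}
  {q: False, w: False}
  {q: True, w: True}


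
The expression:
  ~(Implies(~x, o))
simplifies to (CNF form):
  ~o & ~x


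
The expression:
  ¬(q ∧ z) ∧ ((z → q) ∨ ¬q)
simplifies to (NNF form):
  ¬q ∨ ¬z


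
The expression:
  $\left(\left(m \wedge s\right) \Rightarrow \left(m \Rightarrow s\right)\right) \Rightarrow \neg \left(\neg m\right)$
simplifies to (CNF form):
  $m$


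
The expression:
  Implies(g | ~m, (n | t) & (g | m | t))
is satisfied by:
  {n: True, t: True, m: True, g: False}
  {n: True, t: True, g: False, m: False}
  {t: True, m: True, g: False, n: False}
  {t: True, g: False, m: False, n: False}
  {t: True, n: True, g: True, m: True}
  {t: True, n: True, g: True, m: False}
  {t: True, g: True, m: True, n: False}
  {t: True, g: True, m: False, n: False}
  {n: True, m: True, g: False, t: False}
  {m: True, n: False, g: False, t: False}
  {m: True, n: True, g: True, t: False}
  {n: True, g: True, m: False, t: False}


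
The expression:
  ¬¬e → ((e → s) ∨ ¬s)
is always true.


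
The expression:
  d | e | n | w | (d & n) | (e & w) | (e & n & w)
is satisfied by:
  {n: True, d: True, e: True, w: True}
  {n: True, d: True, e: True, w: False}
  {n: True, d: True, w: True, e: False}
  {n: True, d: True, w: False, e: False}
  {n: True, e: True, w: True, d: False}
  {n: True, e: True, w: False, d: False}
  {n: True, e: False, w: True, d: False}
  {n: True, e: False, w: False, d: False}
  {d: True, e: True, w: True, n: False}
  {d: True, e: True, w: False, n: False}
  {d: True, w: True, e: False, n: False}
  {d: True, w: False, e: False, n: False}
  {e: True, w: True, d: False, n: False}
  {e: True, d: False, w: False, n: False}
  {w: True, d: False, e: False, n: False}


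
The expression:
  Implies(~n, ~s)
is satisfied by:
  {n: True, s: False}
  {s: False, n: False}
  {s: True, n: True}


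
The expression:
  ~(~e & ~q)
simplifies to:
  e | q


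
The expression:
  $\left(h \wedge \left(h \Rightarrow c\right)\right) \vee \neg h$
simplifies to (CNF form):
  $c \vee \neg h$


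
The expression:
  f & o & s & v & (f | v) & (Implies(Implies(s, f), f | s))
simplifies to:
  f & o & s & v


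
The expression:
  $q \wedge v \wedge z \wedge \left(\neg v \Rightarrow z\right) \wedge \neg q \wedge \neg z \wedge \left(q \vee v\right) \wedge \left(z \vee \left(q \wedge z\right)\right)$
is never true.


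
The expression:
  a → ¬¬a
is always true.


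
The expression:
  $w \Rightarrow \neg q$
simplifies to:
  $\neg q \vee \neg w$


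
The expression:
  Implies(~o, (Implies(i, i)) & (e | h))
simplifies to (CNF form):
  e | h | o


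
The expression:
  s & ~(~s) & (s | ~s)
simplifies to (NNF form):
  s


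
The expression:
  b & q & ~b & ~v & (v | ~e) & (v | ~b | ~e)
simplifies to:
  False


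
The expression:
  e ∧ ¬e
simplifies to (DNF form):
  False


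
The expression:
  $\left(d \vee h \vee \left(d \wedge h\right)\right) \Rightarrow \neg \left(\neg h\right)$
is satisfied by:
  {h: True, d: False}
  {d: False, h: False}
  {d: True, h: True}


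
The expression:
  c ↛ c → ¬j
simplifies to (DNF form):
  True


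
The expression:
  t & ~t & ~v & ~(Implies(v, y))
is never true.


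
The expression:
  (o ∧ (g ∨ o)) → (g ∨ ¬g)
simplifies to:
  True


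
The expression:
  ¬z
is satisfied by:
  {z: False}


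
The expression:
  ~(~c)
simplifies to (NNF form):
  c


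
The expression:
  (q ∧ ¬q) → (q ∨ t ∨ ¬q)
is always true.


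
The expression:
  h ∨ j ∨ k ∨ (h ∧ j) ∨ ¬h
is always true.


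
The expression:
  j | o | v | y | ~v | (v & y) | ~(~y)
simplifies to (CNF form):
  True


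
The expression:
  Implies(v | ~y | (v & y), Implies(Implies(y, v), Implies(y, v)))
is always true.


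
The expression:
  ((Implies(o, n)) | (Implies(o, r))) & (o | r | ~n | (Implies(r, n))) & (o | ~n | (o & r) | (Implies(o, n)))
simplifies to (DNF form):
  n | r | ~o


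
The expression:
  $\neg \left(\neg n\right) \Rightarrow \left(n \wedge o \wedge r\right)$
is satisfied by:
  {o: True, r: True, n: False}
  {o: True, r: False, n: False}
  {r: True, o: False, n: False}
  {o: False, r: False, n: False}
  {n: True, o: True, r: True}


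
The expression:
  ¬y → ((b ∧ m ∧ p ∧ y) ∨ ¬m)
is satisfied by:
  {y: True, m: False}
  {m: False, y: False}
  {m: True, y: True}


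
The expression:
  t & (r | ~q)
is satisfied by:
  {t: True, r: True, q: False}
  {t: True, q: False, r: False}
  {t: True, r: True, q: True}


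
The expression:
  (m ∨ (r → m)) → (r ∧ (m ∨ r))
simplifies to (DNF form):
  r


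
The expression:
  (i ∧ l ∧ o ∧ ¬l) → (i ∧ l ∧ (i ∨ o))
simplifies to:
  True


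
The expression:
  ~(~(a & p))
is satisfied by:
  {a: True, p: True}


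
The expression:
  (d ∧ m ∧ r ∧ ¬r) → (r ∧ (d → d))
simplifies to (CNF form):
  True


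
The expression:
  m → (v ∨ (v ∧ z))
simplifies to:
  v ∨ ¬m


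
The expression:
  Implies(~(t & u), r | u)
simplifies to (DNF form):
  r | u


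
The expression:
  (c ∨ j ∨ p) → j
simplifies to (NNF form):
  j ∨ (¬c ∧ ¬p)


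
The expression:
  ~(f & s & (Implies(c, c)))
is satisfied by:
  {s: False, f: False}
  {f: True, s: False}
  {s: True, f: False}


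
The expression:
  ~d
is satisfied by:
  {d: False}


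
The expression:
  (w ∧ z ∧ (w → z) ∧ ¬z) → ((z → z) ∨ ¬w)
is always true.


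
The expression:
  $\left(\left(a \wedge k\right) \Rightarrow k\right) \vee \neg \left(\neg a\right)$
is always true.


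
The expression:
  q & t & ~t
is never true.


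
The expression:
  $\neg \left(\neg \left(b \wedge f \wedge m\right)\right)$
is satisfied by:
  {m: True, b: True, f: True}


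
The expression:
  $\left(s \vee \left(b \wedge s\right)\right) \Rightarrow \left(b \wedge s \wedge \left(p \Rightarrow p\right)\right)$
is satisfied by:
  {b: True, s: False}
  {s: False, b: False}
  {s: True, b: True}


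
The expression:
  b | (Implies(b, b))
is always true.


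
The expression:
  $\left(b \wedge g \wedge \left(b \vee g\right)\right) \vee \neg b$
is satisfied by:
  {g: True, b: False}
  {b: False, g: False}
  {b: True, g: True}


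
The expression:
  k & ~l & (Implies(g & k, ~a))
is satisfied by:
  {k: True, g: False, l: False, a: False}
  {a: True, k: True, g: False, l: False}
  {g: True, k: True, a: False, l: False}


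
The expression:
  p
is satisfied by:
  {p: True}


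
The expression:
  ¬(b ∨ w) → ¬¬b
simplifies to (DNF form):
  b ∨ w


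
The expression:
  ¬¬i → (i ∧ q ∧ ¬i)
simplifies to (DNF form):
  ¬i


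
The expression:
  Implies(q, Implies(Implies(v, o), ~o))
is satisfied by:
  {o: False, q: False}
  {q: True, o: False}
  {o: True, q: False}


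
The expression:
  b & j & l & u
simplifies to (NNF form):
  b & j & l & u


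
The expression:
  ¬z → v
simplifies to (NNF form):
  v ∨ z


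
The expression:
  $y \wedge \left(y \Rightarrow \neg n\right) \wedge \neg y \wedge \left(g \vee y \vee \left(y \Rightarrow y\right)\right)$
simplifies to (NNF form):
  $\text{False}$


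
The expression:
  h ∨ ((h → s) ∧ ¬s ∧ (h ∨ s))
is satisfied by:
  {h: True}


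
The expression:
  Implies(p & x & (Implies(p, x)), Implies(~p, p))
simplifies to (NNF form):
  True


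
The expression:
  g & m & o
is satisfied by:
  {m: True, g: True, o: True}


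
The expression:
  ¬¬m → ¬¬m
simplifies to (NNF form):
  True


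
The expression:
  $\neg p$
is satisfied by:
  {p: False}


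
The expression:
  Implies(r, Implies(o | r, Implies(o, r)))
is always true.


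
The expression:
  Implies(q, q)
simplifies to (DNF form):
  True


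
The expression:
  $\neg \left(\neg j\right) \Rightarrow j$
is always true.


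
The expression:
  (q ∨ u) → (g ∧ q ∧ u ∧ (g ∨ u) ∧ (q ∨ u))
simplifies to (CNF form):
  (g ∨ ¬u) ∧ (q ∨ ¬u) ∧ (u ∨ ¬q)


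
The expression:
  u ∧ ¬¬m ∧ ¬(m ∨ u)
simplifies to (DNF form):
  False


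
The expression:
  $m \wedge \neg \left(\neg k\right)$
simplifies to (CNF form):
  $k \wedge m$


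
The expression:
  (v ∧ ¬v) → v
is always true.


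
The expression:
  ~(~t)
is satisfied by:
  {t: True}


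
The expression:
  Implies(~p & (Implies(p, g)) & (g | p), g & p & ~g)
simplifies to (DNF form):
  p | ~g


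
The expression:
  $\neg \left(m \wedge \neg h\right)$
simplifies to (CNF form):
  $h \vee \neg m$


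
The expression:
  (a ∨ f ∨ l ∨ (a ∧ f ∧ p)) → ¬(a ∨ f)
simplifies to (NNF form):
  ¬a ∧ ¬f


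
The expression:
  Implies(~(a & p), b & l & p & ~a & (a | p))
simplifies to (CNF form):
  p & (a | b) & (a | l)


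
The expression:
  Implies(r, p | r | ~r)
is always true.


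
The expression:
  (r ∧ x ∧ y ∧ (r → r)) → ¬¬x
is always true.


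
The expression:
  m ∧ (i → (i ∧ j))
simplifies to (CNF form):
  m ∧ (j ∨ ¬i)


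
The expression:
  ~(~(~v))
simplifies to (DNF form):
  ~v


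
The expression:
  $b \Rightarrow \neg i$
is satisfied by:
  {b: False, i: False}
  {i: True, b: False}
  {b: True, i: False}


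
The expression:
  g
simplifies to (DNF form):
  g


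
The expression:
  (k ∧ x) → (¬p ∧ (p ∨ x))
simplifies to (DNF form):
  ¬k ∨ ¬p ∨ ¬x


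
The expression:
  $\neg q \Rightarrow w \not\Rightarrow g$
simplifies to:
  $q \vee \left(w \wedge \neg g\right)$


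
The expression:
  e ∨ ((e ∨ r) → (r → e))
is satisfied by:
  {e: True, r: False}
  {r: False, e: False}
  {r: True, e: True}


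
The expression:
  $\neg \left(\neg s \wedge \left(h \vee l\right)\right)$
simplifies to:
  $s \vee \left(\neg h \wedge \neg l\right)$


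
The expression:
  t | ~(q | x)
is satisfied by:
  {t: True, x: False, q: False}
  {t: True, q: True, x: False}
  {t: True, x: True, q: False}
  {t: True, q: True, x: True}
  {q: False, x: False, t: False}


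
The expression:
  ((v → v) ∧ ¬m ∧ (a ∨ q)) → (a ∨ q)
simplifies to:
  True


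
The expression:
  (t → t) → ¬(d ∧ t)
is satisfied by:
  {t: False, d: False}
  {d: True, t: False}
  {t: True, d: False}


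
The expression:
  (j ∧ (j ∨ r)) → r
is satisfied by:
  {r: True, j: False}
  {j: False, r: False}
  {j: True, r: True}


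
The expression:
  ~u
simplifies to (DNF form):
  ~u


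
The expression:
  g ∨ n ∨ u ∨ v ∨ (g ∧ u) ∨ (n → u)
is always true.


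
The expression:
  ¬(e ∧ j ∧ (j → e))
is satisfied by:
  {e: False, j: False}
  {j: True, e: False}
  {e: True, j: False}


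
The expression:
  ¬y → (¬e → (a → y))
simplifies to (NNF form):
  e ∨ y ∨ ¬a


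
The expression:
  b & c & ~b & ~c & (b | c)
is never true.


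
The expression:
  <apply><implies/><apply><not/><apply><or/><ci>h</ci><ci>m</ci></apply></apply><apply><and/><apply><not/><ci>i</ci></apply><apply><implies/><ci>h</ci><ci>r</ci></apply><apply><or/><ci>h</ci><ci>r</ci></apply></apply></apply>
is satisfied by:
  {r: True, m: True, h: True, i: False}
  {m: True, h: True, i: False, r: False}
  {r: True, m: True, h: True, i: True}
  {m: True, h: True, i: True, r: False}
  {m: True, r: True, i: False, h: False}
  {m: True, i: False, h: False, r: False}
  {m: True, r: True, i: True, h: False}
  {m: True, i: True, h: False, r: False}
  {r: True, h: True, i: False, m: False}
  {h: True, r: False, i: False, m: False}
  {r: True, h: True, i: True, m: False}
  {h: True, i: True, r: False, m: False}
  {r: True, i: False, h: False, m: False}


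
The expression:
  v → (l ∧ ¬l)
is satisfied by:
  {v: False}


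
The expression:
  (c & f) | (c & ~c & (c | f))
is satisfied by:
  {c: True, f: True}


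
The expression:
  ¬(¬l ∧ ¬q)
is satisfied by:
  {q: True, l: True}
  {q: True, l: False}
  {l: True, q: False}


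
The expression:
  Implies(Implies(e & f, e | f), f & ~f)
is never true.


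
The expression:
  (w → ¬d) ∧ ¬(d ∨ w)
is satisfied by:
  {d: False, w: False}


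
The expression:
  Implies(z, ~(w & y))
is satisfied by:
  {w: False, z: False, y: False}
  {y: True, w: False, z: False}
  {z: True, w: False, y: False}
  {y: True, z: True, w: False}
  {w: True, y: False, z: False}
  {y: True, w: True, z: False}
  {z: True, w: True, y: False}


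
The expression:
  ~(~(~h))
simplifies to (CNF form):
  ~h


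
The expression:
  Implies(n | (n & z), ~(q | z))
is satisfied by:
  {q: False, n: False, z: False}
  {z: True, q: False, n: False}
  {q: True, z: False, n: False}
  {z: True, q: True, n: False}
  {n: True, z: False, q: False}


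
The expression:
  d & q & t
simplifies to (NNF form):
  d & q & t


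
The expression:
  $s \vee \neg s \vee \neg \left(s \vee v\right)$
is always true.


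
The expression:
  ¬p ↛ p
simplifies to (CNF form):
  True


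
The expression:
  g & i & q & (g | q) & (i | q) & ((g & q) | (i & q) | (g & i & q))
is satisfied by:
  {i: True, g: True, q: True}


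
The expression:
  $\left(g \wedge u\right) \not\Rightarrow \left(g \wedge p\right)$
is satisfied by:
  {u: True, g: True, p: False}


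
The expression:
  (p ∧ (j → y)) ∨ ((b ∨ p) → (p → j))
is always true.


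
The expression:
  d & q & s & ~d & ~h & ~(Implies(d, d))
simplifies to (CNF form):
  False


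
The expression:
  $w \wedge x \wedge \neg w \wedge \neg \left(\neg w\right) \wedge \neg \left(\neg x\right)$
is never true.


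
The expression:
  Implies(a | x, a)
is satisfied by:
  {a: True, x: False}
  {x: False, a: False}
  {x: True, a: True}


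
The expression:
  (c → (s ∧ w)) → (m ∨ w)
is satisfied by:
  {c: True, m: True, w: True}
  {c: True, m: True, w: False}
  {c: True, w: True, m: False}
  {c: True, w: False, m: False}
  {m: True, w: True, c: False}
  {m: True, w: False, c: False}
  {w: True, m: False, c: False}


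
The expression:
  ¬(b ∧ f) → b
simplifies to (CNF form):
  b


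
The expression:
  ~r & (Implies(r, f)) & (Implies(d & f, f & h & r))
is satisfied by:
  {r: False, d: False, f: False}
  {f: True, r: False, d: False}
  {d: True, r: False, f: False}


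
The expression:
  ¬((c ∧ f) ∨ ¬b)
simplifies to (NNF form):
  b ∧ (¬c ∨ ¬f)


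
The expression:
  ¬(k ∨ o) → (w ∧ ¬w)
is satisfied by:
  {k: True, o: True}
  {k: True, o: False}
  {o: True, k: False}


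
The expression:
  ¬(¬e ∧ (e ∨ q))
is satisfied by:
  {e: True, q: False}
  {q: False, e: False}
  {q: True, e: True}


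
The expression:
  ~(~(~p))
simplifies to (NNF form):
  ~p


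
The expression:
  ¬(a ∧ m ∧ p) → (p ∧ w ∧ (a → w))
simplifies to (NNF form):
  p ∧ (a ∨ w) ∧ (m ∨ w)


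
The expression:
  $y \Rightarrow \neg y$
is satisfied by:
  {y: False}


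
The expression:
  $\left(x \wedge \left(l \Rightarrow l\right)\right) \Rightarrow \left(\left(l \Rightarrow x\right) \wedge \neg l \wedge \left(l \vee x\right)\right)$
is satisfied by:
  {l: False, x: False}
  {x: True, l: False}
  {l: True, x: False}


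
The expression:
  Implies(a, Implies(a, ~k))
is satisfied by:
  {k: False, a: False}
  {a: True, k: False}
  {k: True, a: False}


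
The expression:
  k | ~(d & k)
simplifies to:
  True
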